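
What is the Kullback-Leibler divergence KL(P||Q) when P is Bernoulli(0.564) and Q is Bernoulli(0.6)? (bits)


KL = p*log2(p/q) + (1-p)*log2((1-p)/(1-q)) = 0.564*log2(0.564/0.6) + 0.436*log2(0.436/0.4) = 0.0039

0.0039 bits


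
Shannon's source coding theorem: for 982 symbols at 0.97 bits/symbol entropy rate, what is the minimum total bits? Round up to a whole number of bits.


Minimum bits >= n * H = 982 * 0.97 = 952.54, rounded up to a whole number of bits = 953

953 bits


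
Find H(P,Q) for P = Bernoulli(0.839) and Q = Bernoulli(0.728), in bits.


H(P,Q) = -p*log2(q) - (1-p)*log2(1-q). -0.839*log2(0.728) = 0.384253; -0.161*log2(0.272) = 0.302410. H(P,Q) = 0.384253 + 0.302410 = 0.6867

0.6867 bits


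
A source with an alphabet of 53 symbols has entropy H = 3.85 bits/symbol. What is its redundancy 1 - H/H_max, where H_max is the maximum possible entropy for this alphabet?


H_max = log2(K) = log2(53) = 5.7279 bits/symbol. Redundancy = 1 - H/H_max = 1 - 3.85/5.7279 = 1 - 0.6721 = 0.3279

0.3279


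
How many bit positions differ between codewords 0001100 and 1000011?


Count differing positions: ^ . . ^ ^ ^ ^ = 5 differences

5


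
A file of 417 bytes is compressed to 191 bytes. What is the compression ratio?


Ratio = original / compressed = 417 / 191 = 2.1832

2.1832


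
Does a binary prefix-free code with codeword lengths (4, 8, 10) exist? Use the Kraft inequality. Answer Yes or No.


Kraft sum = sum(2^(-l_i)) = 0.0674, need <= 1. Result: satisfied (a binary prefix-free code with these lengths exists)

Yes


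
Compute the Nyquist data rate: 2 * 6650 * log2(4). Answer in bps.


Rate = 2 * B * log2(M) = 2 * 6650 * 2.0 = 26600.0

26600.0 bps


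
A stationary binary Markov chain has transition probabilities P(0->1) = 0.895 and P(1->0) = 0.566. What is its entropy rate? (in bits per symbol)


Stationary distribution: pi_0 = p10/(p01+p10) = 0.3874, pi_1 = 0.6126. Entropy rate H' = pi_0*H(p01) + pi_1*H(p10) = 0.3874*0.4846 + 0.6126*0.9874 = 0.7926

0.7926 bits/symbol


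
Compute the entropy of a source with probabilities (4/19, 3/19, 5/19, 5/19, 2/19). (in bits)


H = -sum(p_i * log2(p_i)). Terms: -(4/19)*log2(4/19) = 0.473248; -(3/19)*log2(3/19) = 0.420468; -(5/19)*log2(5/19) = 0.506842; -(5/19)*log2(5/19) = 0.506842; -(2/19)*log2(2/19) = 0.341887. H = 0.473248 + 0.420468 + 0.506842 + 0.506842 + 0.341887 = 2.2493

2.2493 bits


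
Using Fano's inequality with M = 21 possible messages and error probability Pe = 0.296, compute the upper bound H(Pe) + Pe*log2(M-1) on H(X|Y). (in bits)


H(Pe) = -Pe*log2(Pe) - (1-Pe)*log2(1-Pe) = -0.296*log2(0.296) - 0.704*log2(0.704) = 0.519874 + 0.356472 = 0.8763. Pe*log2(M-1) = 0.296*log2(20) = 1.279291. Bound = H(Pe) + Pe*log2(M-1) = 0.519874 + 0.356472 + 1.279291 = 2.1556

2.1556 bits


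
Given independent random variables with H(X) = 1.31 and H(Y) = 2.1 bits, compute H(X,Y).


For independent variables, H(X,Y) = H(X) + H(Y) = 1.31 + 2.1 = 3.41

3.41 bits


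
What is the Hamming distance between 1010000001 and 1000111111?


Count differing positions: . . ^ . ^ ^ ^ ^ ^ . = 6 differences

6


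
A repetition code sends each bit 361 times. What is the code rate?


Rate = k/n = 1/361

1/361


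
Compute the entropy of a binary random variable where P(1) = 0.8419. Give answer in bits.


H = -p*log2(p) - (1-p)*log2(1-p). -0.8419*log2(0.8419) = 0.209026; -0.1581*log2(0.1581) = 0.420718. H = 0.209026 + 0.420718 = 0.6297

0.6297 bits


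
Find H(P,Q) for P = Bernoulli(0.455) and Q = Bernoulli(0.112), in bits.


H(P,Q) = -p*log2(q) - (1-p)*log2(1-q). -0.455*log2(0.112) = 1.437085; -0.545*log2(0.888) = 0.093396. H(P,Q) = 1.437085 + 0.093396 = 1.5305

1.5305 bits


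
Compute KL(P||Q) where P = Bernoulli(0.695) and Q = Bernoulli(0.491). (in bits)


KL = p*log2(p/q) + (1-p)*log2((1-p)/(1-q)) = 0.695*log2(0.695/0.491) + 0.305*log2(0.305/0.509) = 0.123

0.123 bits


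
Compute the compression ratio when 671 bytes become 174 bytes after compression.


Ratio = original / compressed = 671 / 174 = 3.8563

3.8563


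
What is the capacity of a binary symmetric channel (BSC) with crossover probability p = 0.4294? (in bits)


H(p) = -p*log2(p) - (1-p)*log2(1-p) = -0.4294*log2(0.4294) - 0.5706*log2(0.5706) = 0.523699 + 0.461871 = 0.9856. C = 1 - H(p) = 1 - 0.9856 = 0.0144

0.0144 bits


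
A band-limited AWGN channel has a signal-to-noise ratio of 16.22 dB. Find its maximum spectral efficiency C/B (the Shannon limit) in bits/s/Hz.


SNR_linear = 10^(16.22/10) = 41.8794; C/B = log2(1 + SNR_linear) = log2(1 + 41.8794) = 5.4222

5.4222 bits/s/Hz


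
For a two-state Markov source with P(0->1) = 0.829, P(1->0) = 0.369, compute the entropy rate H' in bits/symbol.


Stationary distribution: pi_0 = p10/(p01+p10) = 0.308, pi_1 = 0.692. Entropy rate H' = pi_0*H(p01) + pi_1*H(p10) = 0.308*0.66 + 0.692*0.9499 = 0.8606

0.8606 bits/symbol


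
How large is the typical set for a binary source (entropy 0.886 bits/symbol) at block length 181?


log2|A_typical| = nH = 181 * 0.886 = 160.366, so |A_typical| ~ 2^160.366 = 1.884e+48

1.884e+48


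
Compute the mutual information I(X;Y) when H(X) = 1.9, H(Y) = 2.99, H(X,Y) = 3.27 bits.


I(X;Y) = H(X) + H(Y) - H(X,Y) = 1.9 + 2.99 - 3.27 = 1.62

1.62 bits


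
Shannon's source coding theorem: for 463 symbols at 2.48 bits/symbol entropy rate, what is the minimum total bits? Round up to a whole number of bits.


Minimum bits >= n * H = 463 * 2.48 = 1148.24, rounded up to a whole number of bits = 1149

1149 bits


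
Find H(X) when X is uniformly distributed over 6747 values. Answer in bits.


H = log2(n) = log2(6747) = 12.72

12.72 bits


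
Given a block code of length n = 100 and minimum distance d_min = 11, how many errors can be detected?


Detection capability = d_min - 1 = 11 - 1 = 10

10 errors


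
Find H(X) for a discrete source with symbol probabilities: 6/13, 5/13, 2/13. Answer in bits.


H = -sum(p_i * log2(p_i)). Terms: -(6/13)*log2(6/13) = 0.514836; -(5/13)*log2(5/13) = 0.530197; -(2/13)*log2(2/13) = 0.415452. H = 0.514836 + 0.530197 + 0.415452 = 1.4605

1.4605 bits


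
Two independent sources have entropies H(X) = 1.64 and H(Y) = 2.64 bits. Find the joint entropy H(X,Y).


For independent variables, H(X,Y) = H(X) + H(Y) = 1.64 + 2.64 = 4.28

4.28 bits


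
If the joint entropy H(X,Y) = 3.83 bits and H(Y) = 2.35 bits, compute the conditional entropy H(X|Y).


H(X|Y) = H(X,Y) - H(Y) = 3.83 - 2.35 = 1.48

1.48 bits


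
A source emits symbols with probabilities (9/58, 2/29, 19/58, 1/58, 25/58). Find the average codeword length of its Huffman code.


Huffman construction (repeatedly merge the two least-probable nodes; each merge adds 1 bit to every symbol beneath it): 1/58 + 2/29 = 5/58; 5/58 + 9/58 = 7/29; 7/29 + 19/58 = 33/58; 25/58 + 33/58 = 1. Resulting codeword lengths (in the order the probabilities were given): (3, 4, 2, 4, 1). L_avg = sum(p_i * l_i) = 9/58*3 + 2/29*4 + 19/58*2 + 1/58*4 + 25/58*1 = 55/29 = 1.8966

1.8966 bits


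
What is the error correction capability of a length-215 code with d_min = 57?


Correction capability = floor((d-1)/2) = floor((57-1)/2) = 28

28 errors


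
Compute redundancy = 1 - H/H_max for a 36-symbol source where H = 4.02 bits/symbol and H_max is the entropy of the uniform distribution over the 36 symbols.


H_max = log2(K) = log2(36) = 5.1699 bits/symbol. Redundancy = 1 - H/H_max = 1 - 4.02/5.1699 = 1 - 0.7776 = 0.2224

0.2224


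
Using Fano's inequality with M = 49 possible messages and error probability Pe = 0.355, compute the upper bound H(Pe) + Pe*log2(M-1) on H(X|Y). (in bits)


H(Pe) = -Pe*log2(Pe) - (1-Pe)*log2(1-Pe) = -0.355*log2(0.355) - 0.645*log2(0.645) = 0.530409 + 0.408046 = 0.9385. Pe*log2(M-1) = 0.355*log2(48) = 1.982662. Bound = H(Pe) + Pe*log2(M-1) = 0.530409 + 0.408046 + 1.982662 = 2.9211

2.9211 bits


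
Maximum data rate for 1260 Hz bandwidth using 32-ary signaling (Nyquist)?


Rate = 2 * B * log2(M) = 2 * 1260 * 5.0 = 12600.0

12600.0 bps


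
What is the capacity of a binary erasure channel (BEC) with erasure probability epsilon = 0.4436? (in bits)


C = 1 - epsilon = 1 - 0.4436 = 0.5564

0.5564 bits


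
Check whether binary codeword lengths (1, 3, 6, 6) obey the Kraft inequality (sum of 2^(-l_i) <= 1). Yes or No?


Kraft sum = sum(2^(-l_i)) = 0.6562, need <= 1. Result: satisfied (a binary prefix-free code with these lengths exists)

Yes


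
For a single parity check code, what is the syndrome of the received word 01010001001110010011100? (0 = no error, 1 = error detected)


Syndrome = XOR of all bits = 0 XOR 1 XOR 0 XOR 1 XOR 0 XOR 0 XOR 0 XOR 1 XOR 0 XOR 0 XOR 1 XOR 1 XOR 1 XOR 0 XOR 0 XOR 1 XOR 0 XOR 0 XOR 1 XOR 1 XOR 1 XOR 0 XOR 0 = 0

0


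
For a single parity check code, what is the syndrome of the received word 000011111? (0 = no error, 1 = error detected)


Syndrome = XOR of all bits = 0 XOR 0 XOR 0 XOR 0 XOR 1 XOR 1 XOR 1 XOR 1 XOR 1 = 1

1


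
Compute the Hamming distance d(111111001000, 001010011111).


Count differing positions: ^ ^ . ^ . ^ . ^ . ^ ^ ^ = 8 differences

8


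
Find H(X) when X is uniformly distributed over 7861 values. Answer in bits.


H = log2(n) = log2(7861) = 12.9405

12.9405 bits


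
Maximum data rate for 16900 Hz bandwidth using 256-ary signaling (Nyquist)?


Rate = 2 * B * log2(M) = 2 * 16900 * 8.0 = 270400.0

270400.0 bps


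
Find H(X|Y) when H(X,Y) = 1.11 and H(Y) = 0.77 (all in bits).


H(X|Y) = H(X,Y) - H(Y) = 1.11 - 0.77 = 0.34

0.34 bits


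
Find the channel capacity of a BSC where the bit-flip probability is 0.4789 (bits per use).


H(p) = -p*log2(p) - (1-p)*log2(1-p) = -0.4789*log2(0.4789) - 0.5211*log2(0.5211) = 0.508689 + 0.490026 = 0.9987. C = 1 - H(p) = 1 - 0.9987 = 0.0013

0.0013 bits


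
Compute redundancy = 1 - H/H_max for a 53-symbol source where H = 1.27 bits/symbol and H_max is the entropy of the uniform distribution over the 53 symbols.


H_max = log2(K) = log2(53) = 5.7279 bits/symbol. Redundancy = 1 - H/H_max = 1 - 1.27/5.7279 = 1 - 0.2217 = 0.7783

0.7783


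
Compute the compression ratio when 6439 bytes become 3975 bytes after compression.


Ratio = original / compressed = 6439 / 3975 = 1.6199

1.6199


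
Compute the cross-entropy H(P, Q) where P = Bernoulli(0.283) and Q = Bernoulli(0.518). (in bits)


H(P,Q) = -p*log2(q) - (1-p)*log2(1-q). -0.283*log2(0.518) = 0.268560; -0.717*log2(0.482) = 0.754926. H(P,Q) = 0.268560 + 0.754926 = 1.0235

1.0235 bits


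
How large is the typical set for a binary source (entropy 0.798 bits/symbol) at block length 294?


log2|A_typical| = nH = 294 * 0.798 = 234.612, so |A_typical| ~ 2^234.612 = 4.219e+70

4.219e+70


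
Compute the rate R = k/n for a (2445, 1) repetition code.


Rate = k/n = 1/2445

1/2445


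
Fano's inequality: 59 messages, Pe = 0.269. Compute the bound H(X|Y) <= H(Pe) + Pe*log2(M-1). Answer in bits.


H(Pe) = -Pe*log2(Pe) - (1-Pe)*log2(1-Pe) = -0.269*log2(0.269) - 0.731*log2(0.731) = 0.509573 + 0.330453 = 0.84. Pe*log2(M-1) = 0.269*log2(58) = 1.575797. Bound = H(Pe) + Pe*log2(M-1) = 0.509573 + 0.330453 + 1.575797 = 2.4158

2.4158 bits


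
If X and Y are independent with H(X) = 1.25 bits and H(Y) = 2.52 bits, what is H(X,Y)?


For independent variables, H(X,Y) = H(X) + H(Y) = 1.25 + 2.52 = 3.77

3.77 bits


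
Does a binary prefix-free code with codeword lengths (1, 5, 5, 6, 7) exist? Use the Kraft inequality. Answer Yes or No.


Kraft sum = sum(2^(-l_i)) = 0.5859, need <= 1. Result: satisfied (a binary prefix-free code with these lengths exists)

Yes


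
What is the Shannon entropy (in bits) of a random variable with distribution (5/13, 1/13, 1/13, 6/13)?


H = -sum(p_i * log2(p_i)). Terms: -(5/13)*log2(5/13) = 0.530197; -(1/13)*log2(1/13) = 0.284649; -(1/13)*log2(1/13) = 0.284649; -(6/13)*log2(6/13) = 0.514836. H = 0.530197 + 0.284649 + 0.284649 + 0.514836 = 1.6143

1.6143 bits


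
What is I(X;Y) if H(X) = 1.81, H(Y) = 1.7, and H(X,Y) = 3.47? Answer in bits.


I(X;Y) = H(X) + H(Y) - H(X,Y) = 1.81 + 1.7 - 3.47 = 0.04

0.04 bits


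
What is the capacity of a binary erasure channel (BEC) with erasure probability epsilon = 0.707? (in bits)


C = 1 - epsilon = 1 - 0.707 = 0.293

0.293 bits


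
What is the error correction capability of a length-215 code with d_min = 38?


Correction capability = floor((d-1)/2) = floor((38-1)/2) = 18

18 errors


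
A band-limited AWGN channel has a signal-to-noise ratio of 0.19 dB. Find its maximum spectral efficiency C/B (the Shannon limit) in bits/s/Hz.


SNR_linear = 10^(0.19/10) = 1.0447; C/B = log2(1 + SNR_linear) = log2(1 + 1.0447) = 1.0319

1.0319 bits/s/Hz


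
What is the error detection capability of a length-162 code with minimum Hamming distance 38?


Detection capability = d_min - 1 = 38 - 1 = 37

37 errors


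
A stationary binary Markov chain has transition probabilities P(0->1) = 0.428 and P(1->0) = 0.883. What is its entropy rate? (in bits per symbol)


Stationary distribution: pi_0 = p10/(p01+p10) = 0.6735, pi_1 = 0.3265. Entropy rate H' = pi_0*H(p01) + pi_1*H(p10) = 0.6735*0.985 + 0.3265*0.5207 = 0.8334

0.8334 bits/symbol


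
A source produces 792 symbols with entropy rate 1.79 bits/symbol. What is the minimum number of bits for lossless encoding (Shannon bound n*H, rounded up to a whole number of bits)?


Minimum bits >= n * H = 792 * 1.79 = 1417.68, rounded up to a whole number of bits = 1418

1418 bits


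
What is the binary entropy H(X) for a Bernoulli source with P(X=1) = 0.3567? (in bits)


H = -p*log2(p) - (1-p)*log2(1-p). -0.3567*log2(0.3567) = 0.530490; -0.6433*log2(0.6433) = 0.409420. H = 0.530490 + 0.409420 = 0.9399

0.9399 bits


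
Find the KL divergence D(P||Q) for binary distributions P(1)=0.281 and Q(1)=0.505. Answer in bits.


KL = p*log2(p/q) + (1-p)*log2((1-p)/(1-q)) = 0.281*log2(0.281/0.505) + 0.719*log2(0.719/0.495) = 0.1496

0.1496 bits


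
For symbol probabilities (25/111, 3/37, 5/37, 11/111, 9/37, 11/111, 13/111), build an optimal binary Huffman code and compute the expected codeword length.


Huffman construction (repeatedly merge the two least-probable nodes; each merge adds 1 bit to every symbol beneath it): 3/37 + 11/111 = 20/111; 11/111 + 13/111 = 8/37; 5/37 + 20/111 = 35/111; 8/37 + 25/111 = 49/111; 9/37 + 35/111 = 62/111; 49/111 + 62/111 = 1. Resulting codeword lengths (in the order the probabilities were given): (2, 4, 3, 4, 2, 3, 3). L_avg = sum(p_i * l_i) = 25/111*2 + 3/37*4 + 5/37*3 + 11/111*4 + 9/37*2 + 11/111*3 + 13/111*3 = 301/111 = 2.7117

2.7117 bits


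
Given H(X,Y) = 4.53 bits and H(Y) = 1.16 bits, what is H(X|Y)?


H(X|Y) = H(X,Y) - H(Y) = 4.53 - 1.16 = 3.37

3.37 bits


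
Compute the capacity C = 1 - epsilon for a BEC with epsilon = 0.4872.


C = 1 - epsilon = 1 - 0.4872 = 0.5128

0.5128 bits


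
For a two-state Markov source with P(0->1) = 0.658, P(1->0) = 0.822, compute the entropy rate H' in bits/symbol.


Stationary distribution: pi_0 = p10/(p01+p10) = 0.5554, pi_1 = 0.4446. Entropy rate H' = pi_0*H(p01) + pi_1*H(p10) = 0.5554*0.9267 + 0.4446*0.6757 = 0.8151

0.8151 bits/symbol


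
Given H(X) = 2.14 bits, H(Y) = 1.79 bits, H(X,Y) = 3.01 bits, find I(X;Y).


I(X;Y) = H(X) + H(Y) - H(X,Y) = 2.14 + 1.79 - 3.01 = 0.92

0.92 bits


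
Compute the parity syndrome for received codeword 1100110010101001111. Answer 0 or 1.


Syndrome = XOR of all bits = 1 XOR 1 XOR 0 XOR 0 XOR 1 XOR 1 XOR 0 XOR 0 XOR 1 XOR 0 XOR 1 XOR 0 XOR 1 XOR 0 XOR 0 XOR 1 XOR 1 XOR 1 XOR 1 = 1

1


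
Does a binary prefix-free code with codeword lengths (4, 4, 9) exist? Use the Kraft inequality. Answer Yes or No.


Kraft sum = sum(2^(-l_i)) = 0.127, need <= 1. Result: satisfied (a binary prefix-free code with these lengths exists)

Yes


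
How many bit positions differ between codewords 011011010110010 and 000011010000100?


Count differing positions: . ^ ^ . . . . . . ^ ^ . ^ ^ . = 6 differences

6


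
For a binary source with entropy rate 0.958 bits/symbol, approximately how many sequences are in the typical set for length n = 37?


log2|A_typical| = nH = 37 * 0.958 = 35.446, so |A_typical| ~ 2^35.446 = 4.681e+10

4.681e+10


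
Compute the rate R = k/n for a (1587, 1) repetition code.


Rate = k/n = 1/1587

1/1587


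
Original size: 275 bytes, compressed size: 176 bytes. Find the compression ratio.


Ratio = original / compressed = 275 / 176 = 1.5625

1.5625


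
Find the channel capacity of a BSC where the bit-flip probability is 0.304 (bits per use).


H(p) = -p*log2(p) - (1-p)*log2(1-p) = -0.304*log2(0.304) - 0.696*log2(0.696) = 0.522228 + 0.363897 = 0.8861. C = 1 - H(p) = 1 - 0.8861 = 0.1139

0.1139 bits


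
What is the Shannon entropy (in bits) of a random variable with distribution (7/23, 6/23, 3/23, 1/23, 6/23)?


H = -sum(p_i * log2(p_i)). Terms: -(7/23)*log2(7/23) = 0.522324; -(6/23)*log2(6/23) = 0.505722; -(3/23)*log2(3/23) = 0.383296; -(1/23)*log2(1/23) = 0.196677; -(6/23)*log2(6/23) = 0.505722. H = 0.522324 + 0.505722 + 0.383296 + 0.196677 + 0.505722 = 2.1137

2.1137 bits


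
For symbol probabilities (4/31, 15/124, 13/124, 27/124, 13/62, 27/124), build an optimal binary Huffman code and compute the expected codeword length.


Huffman construction (repeatedly merge the two least-probable nodes; each merge adds 1 bit to every symbol beneath it): 13/124 + 15/124 = 7/31; 4/31 + 13/62 = 21/62; 27/124 + 27/124 = 27/62; 7/31 + 21/62 = 35/62; 27/62 + 35/62 = 1. Resulting codeword lengths (in the order the probabilities were given): (3, 3, 3, 2, 3, 2). L_avg = sum(p_i * l_i) = 4/31*3 + 15/124*3 + 13/124*3 + 27/124*2 + 13/62*3 + 27/124*2 = 159/62 = 2.5645

2.5645 bits


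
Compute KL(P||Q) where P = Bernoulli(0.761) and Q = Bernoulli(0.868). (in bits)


KL = p*log2(p/q) + (1-p)*log2((1-p)/(1-q)) = 0.761*log2(0.761/0.868) + 0.239*log2(0.239/0.132) = 0.0603

0.0603 bits


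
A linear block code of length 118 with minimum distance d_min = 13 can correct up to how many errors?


Correction capability = floor((d-1)/2) = floor((13-1)/2) = 6

6 errors


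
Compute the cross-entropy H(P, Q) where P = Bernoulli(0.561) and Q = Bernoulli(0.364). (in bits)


H(P,Q) = -p*log2(q) - (1-p)*log2(1-q). -0.561*log2(0.364) = 0.817932; -0.439*log2(0.636) = 0.286624. H(P,Q) = 0.817932 + 0.286624 = 1.1046

1.1046 bits


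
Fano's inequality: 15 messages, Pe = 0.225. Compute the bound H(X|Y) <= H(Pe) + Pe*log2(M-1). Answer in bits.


H(Pe) = -Pe*log2(Pe) - (1-Pe)*log2(1-Pe) = -0.225*log2(0.225) - 0.775*log2(0.775) = 0.484201 + 0.284992 = 0.7692. Pe*log2(M-1) = 0.225*log2(14) = 0.856655. Bound = H(Pe) + Pe*log2(M-1) = 0.484201 + 0.284992 + 0.856655 = 1.6258

1.6258 bits


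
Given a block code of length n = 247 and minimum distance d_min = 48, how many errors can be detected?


Detection capability = d_min - 1 = 48 - 1 = 47

47 errors


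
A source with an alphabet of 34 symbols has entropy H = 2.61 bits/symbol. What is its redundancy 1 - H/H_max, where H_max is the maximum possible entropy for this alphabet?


H_max = log2(K) = log2(34) = 5.0875 bits/symbol. Redundancy = 1 - H/H_max = 1 - 2.61/5.0875 = 1 - 0.513 = 0.487

0.487


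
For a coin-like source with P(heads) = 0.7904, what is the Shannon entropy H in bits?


H = -p*log2(p) - (1-p)*log2(1-p). -0.7904*log2(0.7904) = 0.268218; -0.2096*log2(0.2096) = 0.472499. H = 0.268218 + 0.472499 = 0.7407

0.7407 bits


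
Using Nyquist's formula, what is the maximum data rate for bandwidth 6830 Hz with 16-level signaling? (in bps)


Rate = 2 * B * log2(M) = 2 * 6830 * 4.0 = 54640.0

54640.0 bps


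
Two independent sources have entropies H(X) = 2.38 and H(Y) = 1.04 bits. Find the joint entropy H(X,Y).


For independent variables, H(X,Y) = H(X) + H(Y) = 2.38 + 1.04 = 3.42

3.42 bits


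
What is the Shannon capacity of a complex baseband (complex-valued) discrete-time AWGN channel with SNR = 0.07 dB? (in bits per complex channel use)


SNR_linear = 10^(0.07/10) = 1.0162; C = log2(1 + SNR_linear) = log2(1 + 1.0162) = 1.0117

1.0117 bits/channel use


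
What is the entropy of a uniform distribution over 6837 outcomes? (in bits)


H = log2(n) = log2(6837) = 12.7391

12.7391 bits


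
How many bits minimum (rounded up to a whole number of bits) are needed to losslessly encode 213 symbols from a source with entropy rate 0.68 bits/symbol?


Minimum bits >= n * H = 213 * 0.68 = 144.84, rounded up to a whole number of bits = 145

145 bits


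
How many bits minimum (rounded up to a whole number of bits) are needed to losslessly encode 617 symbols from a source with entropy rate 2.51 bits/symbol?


Minimum bits >= n * H = 617 * 2.51 = 1548.67, rounded up to a whole number of bits = 1549

1549 bits


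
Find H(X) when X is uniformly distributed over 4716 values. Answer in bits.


H = log2(n) = log2(4716) = 12.2033

12.2033 bits


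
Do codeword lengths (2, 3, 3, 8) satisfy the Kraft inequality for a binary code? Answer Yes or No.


Kraft sum = sum(2^(-l_i)) = 0.5039, need <= 1. Result: satisfied (a binary prefix-free code with these lengths exists)

Yes


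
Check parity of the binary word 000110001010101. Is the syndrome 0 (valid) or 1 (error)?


Syndrome = XOR of all bits = 0 XOR 0 XOR 0 XOR 1 XOR 1 XOR 0 XOR 0 XOR 0 XOR 1 XOR 0 XOR 1 XOR 0 XOR 1 XOR 0 XOR 1 = 0

0


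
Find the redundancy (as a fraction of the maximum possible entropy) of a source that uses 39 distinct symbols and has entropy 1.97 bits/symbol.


H_max = log2(K) = log2(39) = 5.2854 bits/symbol. Redundancy = 1 - H/H_max = 1 - 1.97/5.2854 = 1 - 0.3727 = 0.6273

0.6273


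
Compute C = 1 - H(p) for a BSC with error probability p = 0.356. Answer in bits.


H(p) = -p*log2(p) - (1-p)*log2(1-p) = -0.356*log2(0.356) - 0.644*log2(0.644) = 0.530458 + 0.408855 = 0.9393. C = 1 - H(p) = 1 - 0.9393 = 0.0607

0.0607 bits


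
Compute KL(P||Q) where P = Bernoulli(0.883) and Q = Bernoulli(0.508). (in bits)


KL = p*log2(p/q) + (1-p)*log2((1-p)/(1-q)) = 0.883*log2(0.883/0.508) + 0.117*log2(0.117/0.492) = 0.4618

0.4618 bits


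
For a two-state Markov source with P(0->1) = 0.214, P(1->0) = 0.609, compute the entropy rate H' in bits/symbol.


Stationary distribution: pi_0 = p10/(p01+p10) = 0.74, pi_1 = 0.26. Entropy rate H' = pi_0*H(p01) + pi_1*H(p10) = 0.74*0.7491 + 0.26*0.9654 = 0.8053

0.8053 bits/symbol


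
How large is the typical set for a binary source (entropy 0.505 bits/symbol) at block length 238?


log2|A_typical| = nH = 238 * 0.505 = 120.19, so |A_typical| ~ 2^120.19 = 1.516e+36

1.516e+36


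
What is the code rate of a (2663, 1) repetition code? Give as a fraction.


Rate = k/n = 1/2663

1/2663


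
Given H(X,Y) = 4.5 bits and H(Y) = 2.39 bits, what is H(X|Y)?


H(X|Y) = H(X,Y) - H(Y) = 4.5 - 2.39 = 2.11

2.11 bits


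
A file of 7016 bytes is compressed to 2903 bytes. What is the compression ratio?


Ratio = original / compressed = 7016 / 2903 = 2.4168

2.4168


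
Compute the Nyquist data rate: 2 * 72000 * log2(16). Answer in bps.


Rate = 2 * B * log2(M) = 2 * 72000 * 4.0 = 576000.0

576000.0 bps


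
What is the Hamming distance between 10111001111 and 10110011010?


Count differing positions: . . . . ^ . ^ . ^ . ^ = 4 differences

4


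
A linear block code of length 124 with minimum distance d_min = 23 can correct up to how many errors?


Correction capability = floor((d-1)/2) = floor((23-1)/2) = 11

11 errors


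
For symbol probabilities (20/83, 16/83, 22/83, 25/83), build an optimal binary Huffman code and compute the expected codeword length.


Huffman construction (repeatedly merge the two least-probable nodes; each merge adds 1 bit to every symbol beneath it): 16/83 + 20/83 = 36/83; 22/83 + 25/83 = 47/83; 36/83 + 47/83 = 1. Resulting codeword lengths (in the order the probabilities were given): (2, 2, 2, 2). L_avg = sum(p_i * l_i) = 20/83*2 + 16/83*2 + 22/83*2 + 25/83*2 = 2

2.0 bits


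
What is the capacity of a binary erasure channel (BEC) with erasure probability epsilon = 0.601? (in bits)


C = 1 - epsilon = 1 - 0.601 = 0.399

0.399 bits


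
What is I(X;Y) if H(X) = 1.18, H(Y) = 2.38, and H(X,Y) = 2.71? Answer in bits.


I(X;Y) = H(X) + H(Y) - H(X,Y) = 1.18 + 2.38 - 2.71 = 0.85

0.85 bits


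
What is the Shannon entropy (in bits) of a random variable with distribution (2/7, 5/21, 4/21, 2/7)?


H = -sum(p_i * log2(p_i)). Terms: -(2/7)*log2(2/7) = 0.516387; -(5/21)*log2(5/21) = 0.492950; -(4/21)*log2(4/21) = 0.455680; -(2/7)*log2(2/7) = 0.516387. H = 0.516387 + 0.492950 + 0.455680 + 0.516387 = 1.9814

1.9814 bits


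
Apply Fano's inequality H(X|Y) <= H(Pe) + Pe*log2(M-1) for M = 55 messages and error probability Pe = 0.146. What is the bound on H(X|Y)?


H(Pe) = -Pe*log2(Pe) - (1-Pe)*log2(1-Pe) = -0.146*log2(0.146) - 0.854*log2(0.854) = 0.405290 + 0.194449 = 0.5997. Pe*log2(M-1) = 0.146*log2(54) = 0.840214. Bound = H(Pe) + Pe*log2(M-1) = 0.405290 + 0.194449 + 0.840214 = 1.44

1.44 bits


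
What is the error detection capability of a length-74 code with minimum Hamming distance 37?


Detection capability = d_min - 1 = 37 - 1 = 36

36 errors


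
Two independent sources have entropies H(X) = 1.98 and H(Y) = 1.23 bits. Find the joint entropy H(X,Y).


For independent variables, H(X,Y) = H(X) + H(Y) = 1.98 + 1.23 = 3.21

3.21 bits


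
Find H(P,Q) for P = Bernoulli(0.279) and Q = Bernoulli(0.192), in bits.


H(P,Q) = -p*log2(q) - (1-p)*log2(1-q). -0.279*log2(0.192) = 0.664249; -0.721*log2(0.808) = 0.221760. H(P,Q) = 0.664249 + 0.221760 = 0.886

0.886 bits


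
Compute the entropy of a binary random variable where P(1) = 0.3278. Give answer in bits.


H = -p*log2(p) - (1-p)*log2(1-p). -0.3278*log2(0.3278) = 0.527467; -0.6722*log2(0.6722) = 0.385196. H = 0.527467 + 0.385196 = 0.9127

0.9127 bits


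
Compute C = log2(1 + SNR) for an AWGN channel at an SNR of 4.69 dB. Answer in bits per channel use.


SNR_linear = 10^(4.69/10) = 2.9444; C = log2(1 + SNR_linear) = log2(1 + 2.9444) = 1.9798

1.9798 bits/channel use


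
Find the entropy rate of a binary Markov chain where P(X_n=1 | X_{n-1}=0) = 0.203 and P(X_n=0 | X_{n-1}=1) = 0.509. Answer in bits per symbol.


Stationary distribution: pi_0 = p10/(p01+p10) = 0.7149, pi_1 = 0.2851. Entropy rate H' = pi_0*H(p01) + pi_1*H(p10) = 0.7149*0.7279 + 0.2851*0.9998 = 0.8054

0.8054 bits/symbol


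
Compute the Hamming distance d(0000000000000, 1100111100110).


Count differing positions: ^ ^ . . ^ ^ ^ ^ . . ^ ^ . = 8 differences

8


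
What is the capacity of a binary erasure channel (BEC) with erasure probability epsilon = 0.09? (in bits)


C = 1 - epsilon = 1 - 0.09 = 0.91

0.91 bits


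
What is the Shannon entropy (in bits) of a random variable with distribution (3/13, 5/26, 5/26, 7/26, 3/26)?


H = -sum(p_i * log2(p_i)). Terms: -(3/13)*log2(3/13) = 0.488187; -(5/26)*log2(5/26) = 0.457406; -(5/26)*log2(5/26) = 0.457406; -(7/26)*log2(7/26) = 0.509677; -(3/26)*log2(3/26) = 0.359478. H = 0.488187 + 0.457406 + 0.457406 + 0.509677 + 0.359478 = 2.2722

2.2722 bits


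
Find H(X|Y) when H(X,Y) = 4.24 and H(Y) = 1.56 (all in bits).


H(X|Y) = H(X,Y) - H(Y) = 4.24 - 1.56 = 2.68

2.68 bits


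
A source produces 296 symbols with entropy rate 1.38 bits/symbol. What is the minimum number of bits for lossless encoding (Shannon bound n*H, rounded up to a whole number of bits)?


Minimum bits >= n * H = 296 * 1.38 = 408.48, rounded up to a whole number of bits = 409

409 bits


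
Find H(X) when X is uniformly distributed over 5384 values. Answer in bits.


H = log2(n) = log2(5384) = 12.3945

12.3945 bits


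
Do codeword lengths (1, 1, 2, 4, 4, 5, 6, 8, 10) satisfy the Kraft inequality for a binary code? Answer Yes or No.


Kraft sum = sum(2^(-l_i)) = 1.4268, need <= 1. Result: violated (a binary prefix-free code with these lengths cannot exist)

No


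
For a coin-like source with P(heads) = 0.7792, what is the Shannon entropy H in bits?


H = -p*log2(p) - (1-p)*log2(1-p). -0.7792*log2(0.7792) = 0.280461; -0.2208*log2(0.2208) = 0.481165. H = 0.280461 + 0.481165 = 0.7616

0.7616 bits


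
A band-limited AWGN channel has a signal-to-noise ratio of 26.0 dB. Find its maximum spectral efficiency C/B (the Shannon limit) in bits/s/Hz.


SNR_linear = 10^(26.0/10) = 398.1072; C/B = log2(1 + SNR_linear) = log2(1 + 398.1072) = 8.6406

8.6406 bits/s/Hz


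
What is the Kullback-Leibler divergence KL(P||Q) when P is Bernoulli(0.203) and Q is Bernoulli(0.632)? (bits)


KL = p*log2(p/q) + (1-p)*log2((1-p)/(1-q)) = 0.203*log2(0.203/0.632) + 0.797*log2(0.797/0.368) = 0.556

0.556 bits


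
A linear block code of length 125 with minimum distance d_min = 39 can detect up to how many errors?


Detection capability = d_min - 1 = 39 - 1 = 38

38 errors


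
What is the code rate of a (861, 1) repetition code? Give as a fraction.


Rate = k/n = 1/861

1/861


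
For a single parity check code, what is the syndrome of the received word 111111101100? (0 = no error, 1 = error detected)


Syndrome = XOR of all bits = 1 XOR 1 XOR 1 XOR 1 XOR 1 XOR 1 XOR 1 XOR 0 XOR 1 XOR 1 XOR 0 XOR 0 = 1

1


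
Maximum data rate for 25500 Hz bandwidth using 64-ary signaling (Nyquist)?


Rate = 2 * B * log2(M) = 2 * 25500 * 6.0 = 306000.0

306000.0 bps


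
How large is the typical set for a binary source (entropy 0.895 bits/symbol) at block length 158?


log2|A_typical| = nH = 158 * 0.895 = 141.41, so |A_typical| ~ 2^141.41 = 3.704e+42

3.704e+42


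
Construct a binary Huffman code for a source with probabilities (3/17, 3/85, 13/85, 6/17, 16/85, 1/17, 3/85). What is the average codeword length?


Huffman construction (repeatedly merge the two least-probable nodes; each merge adds 1 bit to every symbol beneath it): 3/85 + 3/85 = 6/85; 1/17 + 6/85 = 11/85; 11/85 + 13/85 = 24/85; 3/17 + 16/85 = 31/85; 24/85 + 6/17 = 54/85; 31/85 + 54/85 = 1. Resulting codeword lengths (in the order the probabilities were given): (2, 5, 3, 2, 2, 4, 5). L_avg = sum(p_i * l_i) = 3/17*2 + 3/85*5 + 13/85*3 + 6/17*2 + 16/85*2 + 1/17*4 + 3/85*5 = 211/85 = 2.4824

2.4824 bits


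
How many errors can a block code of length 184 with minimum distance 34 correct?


Correction capability = floor((d-1)/2) = floor((34-1)/2) = 16

16 errors


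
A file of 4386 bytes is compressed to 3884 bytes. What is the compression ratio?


Ratio = original / compressed = 4386 / 3884 = 1.1292

1.1292


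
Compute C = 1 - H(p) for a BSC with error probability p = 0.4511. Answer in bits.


H(p) = -p*log2(p) - (1-p)*log2(1-p) = -0.4511*log2(0.4511) - 0.5489*log2(0.5489) = 0.518080 + 0.475010 = 0.9931. C = 1 - H(p) = 1 - 0.9931 = 0.0069

0.0069 bits


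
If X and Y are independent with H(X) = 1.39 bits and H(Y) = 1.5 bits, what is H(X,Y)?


For independent variables, H(X,Y) = H(X) + H(Y) = 1.39 + 1.5 = 2.89

2.89 bits


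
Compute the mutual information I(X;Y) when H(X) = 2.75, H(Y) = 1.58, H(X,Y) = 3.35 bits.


I(X;Y) = H(X) + H(Y) - H(X,Y) = 2.75 + 1.58 - 3.35 = 0.98

0.98 bits


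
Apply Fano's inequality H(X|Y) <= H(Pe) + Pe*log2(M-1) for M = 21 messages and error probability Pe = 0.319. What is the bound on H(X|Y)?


H(Pe) = -Pe*log2(Pe) - (1-Pe)*log2(1-Pe) = -0.319*log2(0.319) - 0.681*log2(0.681) = 0.525831 + 0.377460 = 0.9033. Pe*log2(M-1) = 0.319*log2(20) = 1.378695. Bound = H(Pe) + Pe*log2(M-1) = 0.525831 + 0.377460 + 1.378695 = 2.282

2.282 bits


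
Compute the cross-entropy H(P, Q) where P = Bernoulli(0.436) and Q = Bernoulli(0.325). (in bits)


H(P,Q) = -p*log2(q) - (1-p)*log2(1-q). -0.436*log2(0.325) = 0.706969; -0.564*log2(0.675) = 0.319811. H(P,Q) = 0.706969 + 0.319811 = 1.0268

1.0268 bits


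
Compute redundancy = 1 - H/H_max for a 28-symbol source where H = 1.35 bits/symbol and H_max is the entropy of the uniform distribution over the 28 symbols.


H_max = log2(K) = log2(28) = 4.8074 bits/symbol. Redundancy = 1 - H/H_max = 1 - 1.35/4.8074 = 1 - 0.2808 = 0.7192

0.7192


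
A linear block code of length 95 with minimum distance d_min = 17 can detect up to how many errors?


Detection capability = d_min - 1 = 17 - 1 = 16

16 errors


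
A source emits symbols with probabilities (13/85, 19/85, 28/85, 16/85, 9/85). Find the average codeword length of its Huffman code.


Huffman construction (repeatedly merge the two least-probable nodes; each merge adds 1 bit to every symbol beneath it): 9/85 + 13/85 = 22/85; 16/85 + 19/85 = 7/17; 22/85 + 28/85 = 10/17; 7/17 + 10/17 = 1. Resulting codeword lengths (in the order the probabilities were given): (3, 2, 2, 2, 3). L_avg = sum(p_i * l_i) = 13/85*3 + 19/85*2 + 28/85*2 + 16/85*2 + 9/85*3 = 192/85 = 2.2588

2.2588 bits


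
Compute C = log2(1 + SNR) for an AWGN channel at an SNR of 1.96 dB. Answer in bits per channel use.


SNR_linear = 10^(1.96/10) = 1.5704; C = log2(1 + SNR_linear) = log2(1 + 1.5704) = 1.362

1.362 bits/channel use


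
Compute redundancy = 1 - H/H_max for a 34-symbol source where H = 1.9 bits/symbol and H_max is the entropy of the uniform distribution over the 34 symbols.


H_max = log2(K) = log2(34) = 5.0875 bits/symbol. Redundancy = 1 - H/H_max = 1 - 1.9/5.0875 = 1 - 0.3735 = 0.6265

0.6265


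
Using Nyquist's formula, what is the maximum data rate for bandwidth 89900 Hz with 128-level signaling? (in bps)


Rate = 2 * B * log2(M) = 2 * 89900 * 7.0 = 1258600.0

1258600.0 bps


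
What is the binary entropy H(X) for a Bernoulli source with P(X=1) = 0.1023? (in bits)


H = -p*log2(p) - (1-p)*log2(1-p). -0.1023*log2(0.1023) = 0.336477; -0.8977*log2(0.8977) = 0.139767. H = 0.336477 + 0.139767 = 0.4762

0.4762 bits


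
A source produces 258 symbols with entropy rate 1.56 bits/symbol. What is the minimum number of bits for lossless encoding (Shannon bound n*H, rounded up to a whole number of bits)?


Minimum bits >= n * H = 258 * 1.56 = 402.48, rounded up to a whole number of bits = 403

403 bits


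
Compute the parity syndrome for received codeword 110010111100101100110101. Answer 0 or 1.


Syndrome = XOR of all bits = 1 XOR 1 XOR 0 XOR 0 XOR 1 XOR 0 XOR 1 XOR 1 XOR 1 XOR 1 XOR 0 XOR 0 XOR 1 XOR 0 XOR 1 XOR 1 XOR 0 XOR 0 XOR 1 XOR 1 XOR 0 XOR 1 XOR 0 XOR 1 = 0

0


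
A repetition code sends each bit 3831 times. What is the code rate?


Rate = k/n = 1/3831

1/3831


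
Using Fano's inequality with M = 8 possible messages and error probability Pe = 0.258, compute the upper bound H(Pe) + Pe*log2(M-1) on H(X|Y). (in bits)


H(Pe) = -Pe*log2(Pe) - (1-Pe)*log2(1-Pe) = -0.258*log2(0.258) - 0.742*log2(0.742) = 0.504276 + 0.319438 = 0.8237. Pe*log2(M-1) = 0.258*log2(7) = 0.724298. Bound = H(Pe) + Pe*log2(M-1) = 0.504276 + 0.319438 + 0.724298 = 1.548

1.548 bits


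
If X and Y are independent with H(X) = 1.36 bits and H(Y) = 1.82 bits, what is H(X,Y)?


For independent variables, H(X,Y) = H(X) + H(Y) = 1.36 + 1.82 = 3.18

3.18 bits


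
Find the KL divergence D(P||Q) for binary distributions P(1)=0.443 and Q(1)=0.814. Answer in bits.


KL = p*log2(p/q) + (1-p)*log2((1-p)/(1-q)) = 0.443*log2(0.443/0.814) + 0.557*log2(0.557/0.186) = 0.4926

0.4926 bits


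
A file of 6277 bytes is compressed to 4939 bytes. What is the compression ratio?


Ratio = original / compressed = 6277 / 4939 = 1.2709

1.2709


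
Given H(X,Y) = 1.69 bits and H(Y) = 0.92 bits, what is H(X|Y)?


H(X|Y) = H(X,Y) - H(Y) = 1.69 - 0.92 = 0.77

0.77 bits


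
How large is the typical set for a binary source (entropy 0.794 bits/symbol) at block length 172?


log2|A_typical| = nH = 172 * 0.794 = 136.568, so |A_typical| ~ 2^136.568 = 1.291e+41

1.291e+41


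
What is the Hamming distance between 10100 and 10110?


Count differing positions: . . . ^ . = 1 differences

1


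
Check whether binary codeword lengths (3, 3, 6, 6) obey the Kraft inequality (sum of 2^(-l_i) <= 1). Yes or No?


Kraft sum = sum(2^(-l_i)) = 0.2812, need <= 1. Result: satisfied (a binary prefix-free code with these lengths exists)

Yes


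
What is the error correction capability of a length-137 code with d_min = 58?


Correction capability = floor((d-1)/2) = floor((58-1)/2) = 28

28 errors


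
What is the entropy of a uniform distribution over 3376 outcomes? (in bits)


H = log2(n) = log2(3376) = 11.7211

11.7211 bits


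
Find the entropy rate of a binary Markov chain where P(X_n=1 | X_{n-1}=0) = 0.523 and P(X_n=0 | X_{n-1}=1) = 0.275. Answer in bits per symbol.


Stationary distribution: pi_0 = p10/(p01+p10) = 0.3446, pi_1 = 0.6554. Entropy rate H' = pi_0*H(p01) + pi_1*H(p10) = 0.3446*0.9985 + 0.6554*0.8485 = 0.9002

0.9002 bits/symbol


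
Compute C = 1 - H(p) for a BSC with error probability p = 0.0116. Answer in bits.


H(p) = -p*log2(p) - (1-p)*log2(1-p) = -0.0116*log2(0.0116) - 0.9884*log2(0.9884) = 0.074585 + 0.016638 = 0.0912. C = 1 - H(p) = 1 - 0.0912 = 0.9088

0.9088 bits


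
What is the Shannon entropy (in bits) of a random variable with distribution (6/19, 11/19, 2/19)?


H = -sum(p_i * log2(p_i)). Terms: -(6/19)*log2(6/19) = 0.525147; -(11/19)*log2(11/19) = 0.456498; -(2/19)*log2(2/19) = 0.341887. H = 0.525147 + 0.456498 + 0.341887 = 1.3235

1.3235 bits


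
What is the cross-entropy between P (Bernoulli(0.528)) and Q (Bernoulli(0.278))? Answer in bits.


H(P,Q) = -p*log2(q) - (1-p)*log2(1-q). -0.528*log2(0.278) = 0.975133; -0.472*log2(0.722) = 0.221807. H(P,Q) = 0.975133 + 0.221807 = 1.1969

1.1969 bits


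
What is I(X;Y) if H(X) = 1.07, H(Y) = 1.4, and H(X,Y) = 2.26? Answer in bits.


I(X;Y) = H(X) + H(Y) - H(X,Y) = 1.07 + 1.4 - 2.26 = 0.21

0.21 bits


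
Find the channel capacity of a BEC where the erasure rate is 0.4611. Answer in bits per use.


C = 1 - epsilon = 1 - 0.4611 = 0.5389

0.5389 bits


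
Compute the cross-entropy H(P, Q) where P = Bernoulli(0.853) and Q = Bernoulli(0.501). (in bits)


H(P,Q) = -p*log2(q) - (1-p)*log2(1-q). -0.853*log2(0.501) = 0.850541; -0.147*log2(0.499) = 0.147425. H(P,Q) = 0.850541 + 0.147425 = 0.998

0.998 bits


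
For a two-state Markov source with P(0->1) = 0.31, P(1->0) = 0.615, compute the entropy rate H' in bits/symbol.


Stationary distribution: pi_0 = p10/(p01+p10) = 0.6649, pi_1 = 0.3351. Entropy rate H' = pi_0*H(p01) + pi_1*H(p10) = 0.6649*0.8932 + 0.3351*0.9615 = 0.9161

0.9161 bits/symbol


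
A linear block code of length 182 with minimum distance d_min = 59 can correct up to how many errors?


Correction capability = floor((d-1)/2) = floor((59-1)/2) = 29

29 errors


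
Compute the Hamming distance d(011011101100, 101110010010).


Count differing positions: ^ ^ . ^ . ^ ^ ^ ^ ^ ^ . = 9 differences

9


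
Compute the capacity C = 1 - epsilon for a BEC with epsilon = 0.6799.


C = 1 - epsilon = 1 - 0.6799 = 0.3201

0.3201 bits


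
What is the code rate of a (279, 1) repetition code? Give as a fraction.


Rate = k/n = 1/279

1/279


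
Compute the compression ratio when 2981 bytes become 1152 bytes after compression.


Ratio = original / compressed = 2981 / 1152 = 2.5877

2.5877


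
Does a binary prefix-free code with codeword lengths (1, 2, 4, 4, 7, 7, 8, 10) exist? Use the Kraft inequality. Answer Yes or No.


Kraft sum = sum(2^(-l_i)) = 0.8955, need <= 1. Result: satisfied (a binary prefix-free code with these lengths exists)

Yes


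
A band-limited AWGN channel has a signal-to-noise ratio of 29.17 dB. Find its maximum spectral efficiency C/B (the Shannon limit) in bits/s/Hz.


SNR_linear = 10^(29.17/10) = 826.0379; C/B = log2(1 + SNR_linear) = log2(1 + 826.0379) = 9.6918

9.6918 bits/s/Hz
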